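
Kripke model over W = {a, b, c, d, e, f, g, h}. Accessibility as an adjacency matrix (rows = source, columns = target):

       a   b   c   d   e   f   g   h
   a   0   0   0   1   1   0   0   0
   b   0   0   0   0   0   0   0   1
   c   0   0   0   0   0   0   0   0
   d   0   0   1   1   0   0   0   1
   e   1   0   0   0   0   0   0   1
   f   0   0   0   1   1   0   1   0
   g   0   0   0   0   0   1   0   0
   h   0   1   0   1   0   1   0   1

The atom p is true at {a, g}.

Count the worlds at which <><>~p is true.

a: successors {d, e}; <>~p there: d:T, e:T. ✓
b: successors {h}; <>~p there: h:T. ✓
c: no successors, so <><>~p fails. ✗
d: successors {c, d, h}; <>~p there: c:F, d:T, h:T. ✓
e: successors {a, h}; <>~p there: a:T, h:T. ✓
f: successors {d, e, g}; <>~p there: d:T, e:T, g:T. ✓
g: successors {f}; <>~p there: f:T. ✓
h: successors {b, d, f, h}; <>~p there: b:T, d:T, f:T, h:T. ✓
Satisfying worlds: {a, b, d, e, f, g, h}.

7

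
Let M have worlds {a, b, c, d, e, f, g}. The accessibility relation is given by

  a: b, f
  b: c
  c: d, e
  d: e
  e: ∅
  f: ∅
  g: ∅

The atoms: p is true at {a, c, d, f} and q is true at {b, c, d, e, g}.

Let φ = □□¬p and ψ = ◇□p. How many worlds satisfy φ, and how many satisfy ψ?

For □□¬p:
a: successors {b, f}; □¬p there: b:F, f:T. ✗
b: successors {c}; □¬p there: c:F. ✗
c: successors {d, e}; □¬p there: d:T, e:T. ✓
d: successors {e}; □¬p there: e:T. ✓
e: no successors, so □□¬p holds vacuously. ✓
f: no successors, so □□¬p holds vacuously. ✓
g: no successors, so □□¬p holds vacuously. ✓
— 5 worlds.
For ◇□p:
a: successors {b, f}; □p there: b:T, f:T. ✓
b: successors {c}; □p there: c:F. ✗
c: successors {d, e}; □p there: d:F, e:T. ✓
d: successors {e}; □p there: e:T. ✓
e: no successors, so ◇□p fails. ✗
f: no successors, so ◇□p fails. ✗
g: no successors, so ◇□p fails. ✗
— 3 worlds.

5 and 3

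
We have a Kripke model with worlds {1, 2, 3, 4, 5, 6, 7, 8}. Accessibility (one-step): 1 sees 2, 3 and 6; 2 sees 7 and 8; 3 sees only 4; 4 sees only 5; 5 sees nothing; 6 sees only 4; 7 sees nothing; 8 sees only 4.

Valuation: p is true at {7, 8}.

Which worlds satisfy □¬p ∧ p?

1: □¬p is T, p is F. ✗
2: □¬p is F, p is F. ✗
3: □¬p is T, p is F. ✗
4: □¬p is T, p is F. ✗
5: □¬p is T, p is F. ✗
6: □¬p is T, p is F. ✗
7: □¬p is T, p is T. ✓
8: □¬p is T, p is T. ✓

{7, 8}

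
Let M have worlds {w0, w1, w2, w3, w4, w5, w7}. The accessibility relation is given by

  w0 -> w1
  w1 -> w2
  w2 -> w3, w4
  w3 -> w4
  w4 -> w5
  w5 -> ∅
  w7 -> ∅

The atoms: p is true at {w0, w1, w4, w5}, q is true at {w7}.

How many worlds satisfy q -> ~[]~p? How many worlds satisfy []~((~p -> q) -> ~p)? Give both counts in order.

For q -> ~[]~p:
w0: q is F, ~[]~p is T. ✓
w1: q is F, ~[]~p is F. ✓
w2: q is F, ~[]~p is T. ✓
w3: q is F, ~[]~p is T. ✓
w4: q is F, ~[]~p is T. ✓
w5: q is F, ~[]~p is F. ✓
w7: q is T, ~[]~p is F. ✗
— 6 worlds.
For []~((~p -> q) -> ~p):
w0: successors {w1}; ~((~p -> q) -> ~p) there: w1:T. ✓
w1: successors {w2}; ~((~p -> q) -> ~p) there: w2:F. ✗
w2: successors {w3, w4}; ~((~p -> q) -> ~p) there: w3:F, w4:T. ✗
w3: successors {w4}; ~((~p -> q) -> ~p) there: w4:T. ✓
w4: successors {w5}; ~((~p -> q) -> ~p) there: w5:T. ✓
w5: no successors, so []~((~p -> q) -> ~p) holds vacuously. ✓
w7: no successors, so []~((~p -> q) -> ~p) holds vacuously. ✓
— 5 worlds.

6 and 5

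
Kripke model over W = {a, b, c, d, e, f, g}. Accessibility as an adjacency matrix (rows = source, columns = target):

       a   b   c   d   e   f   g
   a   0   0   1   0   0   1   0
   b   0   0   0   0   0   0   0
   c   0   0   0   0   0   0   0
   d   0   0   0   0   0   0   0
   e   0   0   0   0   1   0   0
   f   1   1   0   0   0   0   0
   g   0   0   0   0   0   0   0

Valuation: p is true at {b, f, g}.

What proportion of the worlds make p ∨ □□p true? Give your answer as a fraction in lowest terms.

5/7

a: p is F, □□p is F. ✗
b: p is T, □□p is T. ✓
c: p is F, □□p is T. ✓
d: p is F, □□p is T. ✓
e: p is F, □□p is F. ✗
f: p is T, □□p is F. ✓
g: p is T, □□p is T. ✓
That's 5 of 7 worlds, so 5/7.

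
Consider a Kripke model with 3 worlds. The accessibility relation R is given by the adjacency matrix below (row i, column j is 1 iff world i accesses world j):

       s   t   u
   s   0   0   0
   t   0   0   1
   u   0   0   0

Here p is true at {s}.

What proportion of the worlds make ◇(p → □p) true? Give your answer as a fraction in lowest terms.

s: no successors, so ◇(p → □p) fails. ✗
t: successors {u}; p → □p there: u:T. ✓
u: no successors, so ◇(p → □p) fails. ✗
That's 1 of 3 worlds, so 1/3.

1/3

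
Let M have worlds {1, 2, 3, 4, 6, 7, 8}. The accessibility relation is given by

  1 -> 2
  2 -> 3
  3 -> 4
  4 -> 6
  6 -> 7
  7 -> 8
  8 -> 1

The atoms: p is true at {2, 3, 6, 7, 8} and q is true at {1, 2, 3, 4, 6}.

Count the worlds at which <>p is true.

1: successors {2}; p there: 2:T. ✓
2: successors {3}; p there: 3:T. ✓
3: successors {4}; p there: 4:F. ✗
4: successors {6}; p there: 6:T. ✓
6: successors {7}; p there: 7:T. ✓
7: successors {8}; p there: 8:T. ✓
8: successors {1}; p there: 1:F. ✗
Satisfying worlds: {1, 2, 4, 6, 7}.

5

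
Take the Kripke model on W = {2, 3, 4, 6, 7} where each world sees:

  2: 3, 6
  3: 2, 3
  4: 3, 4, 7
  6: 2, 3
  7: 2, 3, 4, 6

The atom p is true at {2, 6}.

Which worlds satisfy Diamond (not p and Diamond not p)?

2: successors {3, 6}; not p and Diamond not p there: 3:T, 6:F. ✓
3: successors {2, 3}; not p and Diamond not p there: 2:F, 3:T. ✓
4: successors {3, 4, 7}; not p and Diamond not p there: 3:T, 4:T, 7:T. ✓
6: successors {2, 3}; not p and Diamond not p there: 2:F, 3:T. ✓
7: successors {2, 3, 4, 6}; not p and Diamond not p there: 2:F, 3:T, 4:T, 6:F. ✓

{2, 3, 4, 6, 7}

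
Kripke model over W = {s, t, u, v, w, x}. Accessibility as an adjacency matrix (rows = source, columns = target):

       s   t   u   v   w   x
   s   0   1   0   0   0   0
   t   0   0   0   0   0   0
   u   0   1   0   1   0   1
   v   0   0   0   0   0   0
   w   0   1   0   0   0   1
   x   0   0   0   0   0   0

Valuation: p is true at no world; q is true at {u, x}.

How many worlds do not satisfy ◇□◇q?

s: successors {t}; □◇q there: t:T. ✓
t: no successors, so ◇□◇q fails. ✗
u: successors {t, v, x}; □◇q there: t:T, v:T, x:T. ✓
v: no successors, so ◇□◇q fails. ✗
w: successors {t, x}; □◇q there: t:T, x:T. ✓
x: no successors, so ◇□◇q fails. ✗
Satisfying worlds: {s, u, w}.
So ◇□◇q fails at the other 3 worlds.

3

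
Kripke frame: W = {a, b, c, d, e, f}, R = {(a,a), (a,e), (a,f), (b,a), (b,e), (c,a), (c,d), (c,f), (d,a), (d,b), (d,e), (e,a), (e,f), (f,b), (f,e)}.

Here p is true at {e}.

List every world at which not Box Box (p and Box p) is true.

a: Box Box (p and Box p) is F. ✓
b: Box Box (p and Box p) is F. ✓
c: Box Box (p and Box p) is F. ✓
d: Box Box (p and Box p) is F. ✓
e: Box Box (p and Box p) is F. ✓
f: Box Box (p and Box p) is F. ✓

{a, b, c, d, e, f}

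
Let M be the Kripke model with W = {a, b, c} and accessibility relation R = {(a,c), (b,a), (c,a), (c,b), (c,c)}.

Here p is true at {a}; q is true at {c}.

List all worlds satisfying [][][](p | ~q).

∅

a: successors {c}; [][](p | ~q) there: c:F. ✗
b: successors {a}; [][](p | ~q) there: a:F. ✗
c: successors {a, b, c}; [][](p | ~q) there: a:F, b:F, c:F. ✗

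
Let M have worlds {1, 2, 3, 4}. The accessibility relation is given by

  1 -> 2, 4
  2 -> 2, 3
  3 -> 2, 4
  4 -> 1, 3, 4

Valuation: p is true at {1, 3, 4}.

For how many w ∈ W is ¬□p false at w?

1

1: □p is F. ✓
2: □p is F. ✓
3: □p is F. ✓
4: □p is T. ✗
Satisfying worlds: {1, 2, 3}.
So ¬□p fails at the other 1 world.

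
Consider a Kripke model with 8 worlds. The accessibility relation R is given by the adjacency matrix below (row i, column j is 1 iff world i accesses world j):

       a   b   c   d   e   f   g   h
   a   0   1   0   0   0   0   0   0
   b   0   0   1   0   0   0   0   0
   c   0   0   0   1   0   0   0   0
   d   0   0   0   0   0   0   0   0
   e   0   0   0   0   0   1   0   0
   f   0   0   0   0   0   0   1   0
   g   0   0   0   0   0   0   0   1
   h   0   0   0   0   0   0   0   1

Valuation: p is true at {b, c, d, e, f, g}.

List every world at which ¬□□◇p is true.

{b, e, f, g, h}

a: □□◇p is T. ✗
b: □□◇p is F. ✓
c: □□◇p is T. ✗
d: □□◇p is T. ✗
e: □□◇p is F. ✓
f: □□◇p is F. ✓
g: □□◇p is F. ✓
h: □□◇p is F. ✓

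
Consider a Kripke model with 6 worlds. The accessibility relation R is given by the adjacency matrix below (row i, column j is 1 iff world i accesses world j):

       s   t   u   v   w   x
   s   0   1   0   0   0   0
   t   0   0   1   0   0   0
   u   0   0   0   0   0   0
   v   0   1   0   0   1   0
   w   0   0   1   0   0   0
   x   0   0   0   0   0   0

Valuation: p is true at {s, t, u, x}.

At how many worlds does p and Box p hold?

s: p is T, Box p is T. ✓
t: p is T, Box p is T. ✓
u: p is T, Box p is T. ✓
v: p is F, Box p is F. ✗
w: p is F, Box p is T. ✗
x: p is T, Box p is T. ✓
Satisfying worlds: {s, t, u, x}.

4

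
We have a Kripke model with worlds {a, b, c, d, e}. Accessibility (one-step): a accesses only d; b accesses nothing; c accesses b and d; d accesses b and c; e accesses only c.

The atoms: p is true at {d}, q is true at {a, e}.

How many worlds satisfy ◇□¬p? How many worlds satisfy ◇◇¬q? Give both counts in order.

3 and 4

For ◇□¬p:
a: successors {d}; □¬p there: d:T. ✓
b: no successors, so ◇□¬p fails. ✗
c: successors {b, d}; □¬p there: b:T, d:T. ✓
d: successors {b, c}; □¬p there: b:T, c:F. ✓
e: successors {c}; □¬p there: c:F. ✗
— 3 worlds.
For ◇◇¬q:
a: successors {d}; ◇¬q there: d:T. ✓
b: no successors, so ◇◇¬q fails. ✗
c: successors {b, d}; ◇¬q there: b:F, d:T. ✓
d: successors {b, c}; ◇¬q there: b:F, c:T. ✓
e: successors {c}; ◇¬q there: c:T. ✓
— 4 worlds.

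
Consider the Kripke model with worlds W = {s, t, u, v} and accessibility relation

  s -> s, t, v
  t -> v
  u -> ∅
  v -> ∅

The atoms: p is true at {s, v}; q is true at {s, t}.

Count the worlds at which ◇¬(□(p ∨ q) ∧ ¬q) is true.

s: successors {s, t, v}; ¬(□(p ∨ q) ∧ ¬q) there: s:T, t:T, v:F. ✓
t: successors {v}; ¬(□(p ∨ q) ∧ ¬q) there: v:F. ✗
u: no successors, so ◇¬(□(p ∨ q) ∧ ¬q) fails. ✗
v: no successors, so ◇¬(□(p ∨ q) ∧ ¬q) fails. ✗
Satisfying worlds: {s}.

1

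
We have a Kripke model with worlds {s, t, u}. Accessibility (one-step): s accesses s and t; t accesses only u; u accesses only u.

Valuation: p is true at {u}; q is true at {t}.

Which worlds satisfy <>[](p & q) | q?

s: <>[](p & q) is F, q is F. ✗
t: <>[](p & q) is F, q is T. ✓
u: <>[](p & q) is F, q is F. ✗

{t}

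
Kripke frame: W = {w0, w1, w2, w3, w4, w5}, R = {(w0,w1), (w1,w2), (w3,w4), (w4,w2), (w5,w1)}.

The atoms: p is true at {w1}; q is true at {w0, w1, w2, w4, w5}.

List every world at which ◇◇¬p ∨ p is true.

{w0, w1, w3, w5}

w0: ◇◇¬p is T, p is F. ✓
w1: ◇◇¬p is F, p is T. ✓
w2: ◇◇¬p is F, p is F. ✗
w3: ◇◇¬p is T, p is F. ✓
w4: ◇◇¬p is F, p is F. ✗
w5: ◇◇¬p is T, p is F. ✓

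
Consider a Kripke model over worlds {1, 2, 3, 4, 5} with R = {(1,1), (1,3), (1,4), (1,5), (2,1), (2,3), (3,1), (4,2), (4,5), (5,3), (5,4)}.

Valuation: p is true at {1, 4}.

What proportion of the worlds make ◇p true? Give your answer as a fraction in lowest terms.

1: successors {1, 3, 4, 5}; p there: 1:T, 3:F, 4:T, 5:F. ✓
2: successors {1, 3}; p there: 1:T, 3:F. ✓
3: successors {1}; p there: 1:T. ✓
4: successors {2, 5}; p there: 2:F, 5:F. ✗
5: successors {3, 4}; p there: 3:F, 4:T. ✓
That's 4 of 5 worlds, so 4/5.

4/5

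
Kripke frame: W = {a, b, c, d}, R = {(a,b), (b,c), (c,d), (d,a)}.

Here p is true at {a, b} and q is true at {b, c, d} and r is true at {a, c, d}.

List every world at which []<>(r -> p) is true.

{c, d}

a: successors {b}; <>(r -> p) there: b:F. ✗
b: successors {c}; <>(r -> p) there: c:F. ✗
c: successors {d}; <>(r -> p) there: d:T. ✓
d: successors {a}; <>(r -> p) there: a:T. ✓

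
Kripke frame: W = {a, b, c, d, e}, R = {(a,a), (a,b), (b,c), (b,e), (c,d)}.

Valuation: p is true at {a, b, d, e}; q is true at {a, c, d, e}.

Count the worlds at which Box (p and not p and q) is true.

2

a: successors {a, b}; p and not p and q there: a:F, b:F. ✗
b: successors {c, e}; p and not p and q there: c:F, e:F. ✗
c: successors {d}; p and not p and q there: d:F. ✗
d: no successors, so Box (p and not p and q) holds vacuously. ✓
e: no successors, so Box (p and not p and q) holds vacuously. ✓
Satisfying worlds: {d, e}.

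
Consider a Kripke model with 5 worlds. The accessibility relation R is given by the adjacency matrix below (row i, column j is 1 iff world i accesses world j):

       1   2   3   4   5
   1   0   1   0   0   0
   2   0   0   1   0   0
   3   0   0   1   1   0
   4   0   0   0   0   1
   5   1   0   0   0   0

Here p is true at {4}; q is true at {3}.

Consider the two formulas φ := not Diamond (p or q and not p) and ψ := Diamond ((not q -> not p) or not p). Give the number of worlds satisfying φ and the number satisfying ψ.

3 and 5

For not Diamond (p or q and not p):
1: Diamond (p or q and not p) is F. ✓
2: Diamond (p or q and not p) is T. ✗
3: Diamond (p or q and not p) is T. ✗
4: Diamond (p or q and not p) is F. ✓
5: Diamond (p or q and not p) is F. ✓
— 3 worlds.
For Diamond ((not q -> not p) or not p):
1: successors {2}; (not q -> not p) or not p there: 2:T. ✓
2: successors {3}; (not q -> not p) or not p there: 3:T. ✓
3: successors {3, 4}; (not q -> not p) or not p there: 3:T, 4:F. ✓
4: successors {5}; (not q -> not p) or not p there: 5:T. ✓
5: successors {1}; (not q -> not p) or not p there: 1:T. ✓
— 5 worlds.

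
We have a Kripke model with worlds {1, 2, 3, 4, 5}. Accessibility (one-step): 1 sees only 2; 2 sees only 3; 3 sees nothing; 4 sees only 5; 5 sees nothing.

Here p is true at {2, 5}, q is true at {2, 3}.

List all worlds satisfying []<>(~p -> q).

{1, 3, 5}

1: successors {2}; <>(~p -> q) there: 2:T. ✓
2: successors {3}; <>(~p -> q) there: 3:F. ✗
3: no successors, so []<>(~p -> q) holds vacuously. ✓
4: successors {5}; <>(~p -> q) there: 5:F. ✗
5: no successors, so []<>(~p -> q) holds vacuously. ✓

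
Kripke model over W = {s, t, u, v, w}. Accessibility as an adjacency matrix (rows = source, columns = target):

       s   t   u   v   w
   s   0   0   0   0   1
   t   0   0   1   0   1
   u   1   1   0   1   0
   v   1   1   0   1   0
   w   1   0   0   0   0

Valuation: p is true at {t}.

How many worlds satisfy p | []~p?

s: p is F, []~p is T. ✓
t: p is T, []~p is T. ✓
u: p is F, []~p is F. ✗
v: p is F, []~p is F. ✗
w: p is F, []~p is T. ✓
Satisfying worlds: {s, t, w}.

3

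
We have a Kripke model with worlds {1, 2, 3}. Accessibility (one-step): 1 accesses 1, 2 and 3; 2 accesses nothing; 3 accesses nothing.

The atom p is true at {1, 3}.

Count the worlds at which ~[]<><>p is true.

1: []<><>p is F. ✓
2: []<><>p is T. ✗
3: []<><>p is T. ✗
Satisfying worlds: {1}.

1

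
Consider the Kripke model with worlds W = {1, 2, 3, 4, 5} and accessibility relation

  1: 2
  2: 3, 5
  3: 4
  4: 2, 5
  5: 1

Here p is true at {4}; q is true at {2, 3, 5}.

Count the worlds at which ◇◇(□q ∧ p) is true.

1

1: successors {2}; ◇(□q ∧ p) there: 2:F. ✗
2: successors {3, 5}; ◇(□q ∧ p) there: 3:T, 5:F. ✓
3: successors {4}; ◇(□q ∧ p) there: 4:F. ✗
4: successors {2, 5}; ◇(□q ∧ p) there: 2:F, 5:F. ✗
5: successors {1}; ◇(□q ∧ p) there: 1:F. ✗
Satisfying worlds: {2}.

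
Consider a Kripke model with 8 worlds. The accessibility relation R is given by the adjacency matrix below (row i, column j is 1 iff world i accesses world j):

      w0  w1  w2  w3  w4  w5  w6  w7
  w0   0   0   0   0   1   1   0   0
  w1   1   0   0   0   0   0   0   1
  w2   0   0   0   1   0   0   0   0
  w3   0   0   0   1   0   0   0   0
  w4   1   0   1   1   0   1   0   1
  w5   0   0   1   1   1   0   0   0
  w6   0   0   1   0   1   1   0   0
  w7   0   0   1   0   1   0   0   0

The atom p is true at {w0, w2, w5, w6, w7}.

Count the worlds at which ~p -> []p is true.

6

w0: ~p is F, []p is F. ✓
w1: ~p is T, []p is T. ✓
w2: ~p is F, []p is F. ✓
w3: ~p is T, []p is F. ✗
w4: ~p is T, []p is F. ✗
w5: ~p is F, []p is F. ✓
w6: ~p is F, []p is F. ✓
w7: ~p is F, []p is F. ✓
Satisfying worlds: {w0, w1, w2, w5, w6, w7}.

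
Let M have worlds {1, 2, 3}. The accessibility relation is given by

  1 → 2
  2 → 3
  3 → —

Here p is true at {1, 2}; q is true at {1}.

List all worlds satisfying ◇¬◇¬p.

1: successors {2}; ¬◇¬p there: 2:F. ✗
2: successors {3}; ¬◇¬p there: 3:T. ✓
3: no successors, so ◇¬◇¬p fails. ✗

{2}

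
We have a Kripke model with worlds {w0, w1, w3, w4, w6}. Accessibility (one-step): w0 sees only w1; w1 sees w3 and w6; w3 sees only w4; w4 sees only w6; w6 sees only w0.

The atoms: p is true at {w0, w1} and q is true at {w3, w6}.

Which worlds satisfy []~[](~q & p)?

{w0, w3}

w0: successors {w1}; ~[](~q & p) there: w1:T. ✓
w1: successors {w3, w6}; ~[](~q & p) there: w3:T, w6:F. ✗
w3: successors {w4}; ~[](~q & p) there: w4:T. ✓
w4: successors {w6}; ~[](~q & p) there: w6:F. ✗
w6: successors {w0}; ~[](~q & p) there: w0:F. ✗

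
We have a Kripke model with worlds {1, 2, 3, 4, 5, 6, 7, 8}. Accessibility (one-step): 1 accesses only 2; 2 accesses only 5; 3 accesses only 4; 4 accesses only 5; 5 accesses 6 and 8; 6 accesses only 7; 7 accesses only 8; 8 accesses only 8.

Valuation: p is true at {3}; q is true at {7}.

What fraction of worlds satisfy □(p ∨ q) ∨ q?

1/4

1: □(p ∨ q) is F, q is F. ✗
2: □(p ∨ q) is F, q is F. ✗
3: □(p ∨ q) is F, q is F. ✗
4: □(p ∨ q) is F, q is F. ✗
5: □(p ∨ q) is F, q is F. ✗
6: □(p ∨ q) is T, q is F. ✓
7: □(p ∨ q) is F, q is T. ✓
8: □(p ∨ q) is F, q is F. ✗
That's 2 of 8 worlds, so 2/8 = 1/4.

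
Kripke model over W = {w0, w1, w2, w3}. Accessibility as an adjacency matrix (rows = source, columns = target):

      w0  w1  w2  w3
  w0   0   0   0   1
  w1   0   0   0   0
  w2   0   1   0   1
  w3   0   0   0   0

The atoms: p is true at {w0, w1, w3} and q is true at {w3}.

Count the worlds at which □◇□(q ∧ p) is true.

w0: successors {w3}; ◇□(q ∧ p) there: w3:F. ✗
w1: no successors, so □◇□(q ∧ p) holds vacuously. ✓
w2: successors {w1, w3}; ◇□(q ∧ p) there: w1:F, w3:F. ✗
w3: no successors, so □◇□(q ∧ p) holds vacuously. ✓
Satisfying worlds: {w1, w3}.

2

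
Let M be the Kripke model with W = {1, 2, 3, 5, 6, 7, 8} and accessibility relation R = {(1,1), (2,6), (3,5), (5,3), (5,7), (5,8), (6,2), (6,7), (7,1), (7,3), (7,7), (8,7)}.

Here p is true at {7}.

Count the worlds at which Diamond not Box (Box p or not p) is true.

1: successors {1}; not Box (Box p or not p) there: 1:F. ✗
2: successors {6}; not Box (Box p or not p) there: 6:T. ✓
3: successors {5}; not Box (Box p or not p) there: 5:T. ✓
5: successors {3, 7, 8}; not Box (Box p or not p) there: 3:F, 7:T, 8:T. ✓
6: successors {2, 7}; not Box (Box p or not p) there: 2:F, 7:T. ✓
7: successors {1, 3, 7}; not Box (Box p or not p) there: 1:F, 3:F, 7:T. ✓
8: successors {7}; not Box (Box p or not p) there: 7:T. ✓
Satisfying worlds: {2, 3, 5, 6, 7, 8}.

6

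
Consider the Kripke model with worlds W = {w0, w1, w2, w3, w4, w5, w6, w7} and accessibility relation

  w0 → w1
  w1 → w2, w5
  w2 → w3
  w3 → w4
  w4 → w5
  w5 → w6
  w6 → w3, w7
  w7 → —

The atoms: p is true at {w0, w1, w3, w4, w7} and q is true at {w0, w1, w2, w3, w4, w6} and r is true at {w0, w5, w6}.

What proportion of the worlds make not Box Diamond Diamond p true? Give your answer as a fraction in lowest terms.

w0: Box Diamond Diamond p is T. ✗
w1: Box Diamond Diamond p is T. ✗
w2: Box Diamond Diamond p is F. ✓
w3: Box Diamond Diamond p is F. ✓
w4: Box Diamond Diamond p is T. ✗
w5: Box Diamond Diamond p is T. ✗
w6: Box Diamond Diamond p is F. ✓
w7: Box Diamond Diamond p is T. ✗
That's 3 of 8 worlds, so 3/8.

3/8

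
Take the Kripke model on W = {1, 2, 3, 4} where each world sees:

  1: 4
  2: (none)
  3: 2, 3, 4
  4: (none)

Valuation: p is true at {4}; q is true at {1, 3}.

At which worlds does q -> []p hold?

{1, 2, 4}

1: q is T, []p is T. ✓
2: q is F, []p is T. ✓
3: q is T, []p is F. ✗
4: q is F, []p is T. ✓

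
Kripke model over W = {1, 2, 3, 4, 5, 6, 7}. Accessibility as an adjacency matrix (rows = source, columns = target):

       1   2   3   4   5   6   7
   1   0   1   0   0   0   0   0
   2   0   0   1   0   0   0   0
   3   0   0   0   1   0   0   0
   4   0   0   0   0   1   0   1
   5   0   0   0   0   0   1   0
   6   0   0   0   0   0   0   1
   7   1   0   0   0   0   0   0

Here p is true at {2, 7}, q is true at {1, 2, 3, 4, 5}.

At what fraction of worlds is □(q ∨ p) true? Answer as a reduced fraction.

1: successors {2}; q ∨ p there: 2:T. ✓
2: successors {3}; q ∨ p there: 3:T. ✓
3: successors {4}; q ∨ p there: 4:T. ✓
4: successors {5, 7}; q ∨ p there: 5:T, 7:T. ✓
5: successors {6}; q ∨ p there: 6:F. ✗
6: successors {7}; q ∨ p there: 7:T. ✓
7: successors {1}; q ∨ p there: 1:T. ✓
That's 6 of 7 worlds, so 6/7.

6/7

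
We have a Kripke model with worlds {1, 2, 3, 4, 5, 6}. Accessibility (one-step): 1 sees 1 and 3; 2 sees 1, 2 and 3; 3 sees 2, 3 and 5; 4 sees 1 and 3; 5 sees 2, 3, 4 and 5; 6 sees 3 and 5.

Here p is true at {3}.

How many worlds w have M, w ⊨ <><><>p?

1: successors {1, 3}; <><>p there: 1:T, 3:T. ✓
2: successors {1, 2, 3}; <><>p there: 1:T, 2:T, 3:T. ✓
3: successors {2, 3, 5}; <><>p there: 2:T, 3:T, 5:T. ✓
4: successors {1, 3}; <><>p there: 1:T, 3:T. ✓
5: successors {2, 3, 4, 5}; <><>p there: 2:T, 3:T, 4:T, 5:T. ✓
6: successors {3, 5}; <><>p there: 3:T, 5:T. ✓
Satisfying worlds: {1, 2, 3, 4, 5, 6}.

6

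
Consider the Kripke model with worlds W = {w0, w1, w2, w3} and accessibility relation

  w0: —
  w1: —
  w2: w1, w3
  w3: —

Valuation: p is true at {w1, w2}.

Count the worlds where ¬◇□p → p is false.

2

w0: ¬◇□p is T, p is F. ✗
w1: ¬◇□p is T, p is T. ✓
w2: ¬◇□p is F, p is T. ✓
w3: ¬◇□p is T, p is F. ✗
Satisfying worlds: {w1, w2}.
So ¬◇□p → p fails at the other 2 worlds.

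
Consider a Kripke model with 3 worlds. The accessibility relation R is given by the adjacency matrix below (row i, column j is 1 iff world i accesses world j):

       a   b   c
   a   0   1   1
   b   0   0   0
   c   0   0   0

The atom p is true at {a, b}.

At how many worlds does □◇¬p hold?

2

a: successors {b, c}; ◇¬p there: b:F, c:F. ✗
b: no successors, so □◇¬p holds vacuously. ✓
c: no successors, so □◇¬p holds vacuously. ✓
Satisfying worlds: {b, c}.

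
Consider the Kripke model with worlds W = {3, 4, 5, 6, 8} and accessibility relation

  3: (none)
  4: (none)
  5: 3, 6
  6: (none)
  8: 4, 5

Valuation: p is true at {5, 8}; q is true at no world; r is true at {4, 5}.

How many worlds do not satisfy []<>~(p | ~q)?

2

3: no successors, so []<>~(p | ~q) holds vacuously. ✓
4: no successors, so []<>~(p | ~q) holds vacuously. ✓
5: successors {3, 6}; <>~(p | ~q) there: 3:F, 6:F. ✗
6: no successors, so []<>~(p | ~q) holds vacuously. ✓
8: successors {4, 5}; <>~(p | ~q) there: 4:F, 5:F. ✗
Satisfying worlds: {3, 4, 6}.
So []<>~(p | ~q) fails at the other 2 worlds.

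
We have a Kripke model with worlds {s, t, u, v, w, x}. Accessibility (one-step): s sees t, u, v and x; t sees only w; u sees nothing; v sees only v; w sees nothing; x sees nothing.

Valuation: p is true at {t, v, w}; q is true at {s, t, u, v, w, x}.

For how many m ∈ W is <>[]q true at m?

s: successors {t, u, v, x}; []q there: t:T, u:T, v:T, x:T. ✓
t: successors {w}; []q there: w:T. ✓
u: no successors, so <>[]q fails. ✗
v: successors {v}; []q there: v:T. ✓
w: no successors, so <>[]q fails. ✗
x: no successors, so <>[]q fails. ✗
Satisfying worlds: {s, t, v}.

3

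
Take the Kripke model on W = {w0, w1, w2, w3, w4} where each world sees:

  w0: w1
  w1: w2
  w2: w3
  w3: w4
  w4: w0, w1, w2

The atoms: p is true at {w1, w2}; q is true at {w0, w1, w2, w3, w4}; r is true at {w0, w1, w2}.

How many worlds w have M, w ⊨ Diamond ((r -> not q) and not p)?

w0: successors {w1}; (r -> not q) and not p there: w1:F. ✗
w1: successors {w2}; (r -> not q) and not p there: w2:F. ✗
w2: successors {w3}; (r -> not q) and not p there: w3:T. ✓
w3: successors {w4}; (r -> not q) and not p there: w4:T. ✓
w4: successors {w0, w1, w2}; (r -> not q) and not p there: w0:F, w1:F, w2:F. ✗
Satisfying worlds: {w2, w3}.

2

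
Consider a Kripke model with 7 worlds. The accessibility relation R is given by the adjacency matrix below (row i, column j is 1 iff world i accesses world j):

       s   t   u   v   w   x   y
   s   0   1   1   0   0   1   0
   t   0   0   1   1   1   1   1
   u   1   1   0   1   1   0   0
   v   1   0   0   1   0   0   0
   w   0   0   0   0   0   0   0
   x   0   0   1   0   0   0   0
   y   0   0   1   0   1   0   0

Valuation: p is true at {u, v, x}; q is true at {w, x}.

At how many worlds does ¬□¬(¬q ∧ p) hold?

6

s: □¬(¬q ∧ p) is F. ✓
t: □¬(¬q ∧ p) is F. ✓
u: □¬(¬q ∧ p) is F. ✓
v: □¬(¬q ∧ p) is F. ✓
w: □¬(¬q ∧ p) is T. ✗
x: □¬(¬q ∧ p) is F. ✓
y: □¬(¬q ∧ p) is F. ✓
Satisfying worlds: {s, t, u, v, x, y}.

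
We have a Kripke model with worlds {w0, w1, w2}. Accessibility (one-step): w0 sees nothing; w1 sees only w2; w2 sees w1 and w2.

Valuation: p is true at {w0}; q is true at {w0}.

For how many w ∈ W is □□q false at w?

w0: no successors, so □□q holds vacuously. ✓
w1: successors {w2}; □q there: w2:F. ✗
w2: successors {w1, w2}; □q there: w1:F, w2:F. ✗
Satisfying worlds: {w0}.
So □□q fails at the other 2 worlds.

2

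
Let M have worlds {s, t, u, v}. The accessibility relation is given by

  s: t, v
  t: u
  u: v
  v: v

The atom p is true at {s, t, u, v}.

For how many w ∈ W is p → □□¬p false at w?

s: p is T, □□¬p is F. ✗
t: p is T, □□¬p is F. ✗
u: p is T, □□¬p is F. ✗
v: p is T, □□¬p is F. ✗
Satisfying worlds: ∅.
So p → □□¬p fails at the other 4 worlds.

4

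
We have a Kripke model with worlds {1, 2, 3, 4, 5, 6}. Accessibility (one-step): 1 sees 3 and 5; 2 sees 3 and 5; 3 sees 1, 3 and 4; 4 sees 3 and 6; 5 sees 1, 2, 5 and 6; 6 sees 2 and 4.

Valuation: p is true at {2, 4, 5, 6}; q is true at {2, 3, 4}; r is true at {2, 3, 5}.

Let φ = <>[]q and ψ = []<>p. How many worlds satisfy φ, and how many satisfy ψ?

For <>[]q:
1: successors {3, 5}; []q there: 3:F, 5:F. ✗
2: successors {3, 5}; []q there: 3:F, 5:F. ✗
3: successors {1, 3, 4}; []q there: 1:F, 3:F, 4:F. ✗
4: successors {3, 6}; []q there: 3:F, 6:T. ✓
5: successors {1, 2, 5, 6}; []q there: 1:F, 2:F, 5:F, 6:T. ✓
6: successors {2, 4}; []q there: 2:F, 4:F. ✗
— 2 worlds.
For []<>p:
1: successors {3, 5}; <>p there: 3:T, 5:T. ✓
2: successors {3, 5}; <>p there: 3:T, 5:T. ✓
3: successors {1, 3, 4}; <>p there: 1:T, 3:T, 4:T. ✓
4: successors {3, 6}; <>p there: 3:T, 6:T. ✓
5: successors {1, 2, 5, 6}; <>p there: 1:T, 2:T, 5:T, 6:T. ✓
6: successors {2, 4}; <>p there: 2:T, 4:T. ✓
— 6 worlds.

2 and 6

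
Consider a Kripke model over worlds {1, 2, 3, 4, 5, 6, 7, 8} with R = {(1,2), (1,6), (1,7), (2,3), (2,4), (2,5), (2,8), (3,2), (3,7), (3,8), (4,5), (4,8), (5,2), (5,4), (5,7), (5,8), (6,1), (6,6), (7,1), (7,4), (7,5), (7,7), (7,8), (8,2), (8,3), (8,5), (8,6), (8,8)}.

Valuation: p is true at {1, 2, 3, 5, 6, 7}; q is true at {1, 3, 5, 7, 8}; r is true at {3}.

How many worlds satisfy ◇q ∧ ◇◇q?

8

1: ◇q is T, ◇◇q is T. ✓
2: ◇q is T, ◇◇q is T. ✓
3: ◇q is T, ◇◇q is T. ✓
4: ◇q is T, ◇◇q is T. ✓
5: ◇q is T, ◇◇q is T. ✓
6: ◇q is T, ◇◇q is T. ✓
7: ◇q is T, ◇◇q is T. ✓
8: ◇q is T, ◇◇q is T. ✓
Satisfying worlds: {1, 2, 3, 4, 5, 6, 7, 8}.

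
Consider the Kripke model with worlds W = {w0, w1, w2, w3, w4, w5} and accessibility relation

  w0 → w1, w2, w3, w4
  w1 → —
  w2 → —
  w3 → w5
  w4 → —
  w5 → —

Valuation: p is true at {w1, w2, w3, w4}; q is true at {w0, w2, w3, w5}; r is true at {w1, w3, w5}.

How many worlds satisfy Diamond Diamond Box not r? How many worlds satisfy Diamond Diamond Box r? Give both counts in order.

1 and 1

For Diamond Diamond Box not r:
w0: successors {w1, w2, w3, w4}; Diamond Box not r there: w1:F, w2:F, w3:T, w4:F. ✓
w1: no successors, so Diamond Diamond Box not r fails. ✗
w2: no successors, so Diamond Diamond Box not r fails. ✗
w3: successors {w5}; Diamond Box not r there: w5:F. ✗
w4: no successors, so Diamond Diamond Box not r fails. ✗
w5: no successors, so Diamond Diamond Box not r fails. ✗
— 1 world.
For Diamond Diamond Box r:
w0: successors {w1, w2, w3, w4}; Diamond Box r there: w1:F, w2:F, w3:T, w4:F. ✓
w1: no successors, so Diamond Diamond Box r fails. ✗
w2: no successors, so Diamond Diamond Box r fails. ✗
w3: successors {w5}; Diamond Box r there: w5:F. ✗
w4: no successors, so Diamond Diamond Box r fails. ✗
w5: no successors, so Diamond Diamond Box r fails. ✗
— 1 world.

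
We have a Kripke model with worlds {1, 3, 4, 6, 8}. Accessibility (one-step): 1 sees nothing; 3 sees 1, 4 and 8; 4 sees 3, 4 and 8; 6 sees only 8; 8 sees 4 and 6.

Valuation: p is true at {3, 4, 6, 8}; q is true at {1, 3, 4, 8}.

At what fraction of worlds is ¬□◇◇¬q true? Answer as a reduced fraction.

3/5

1: □◇◇¬q is T. ✗
3: □◇◇¬q is F. ✓
4: □◇◇¬q is F. ✓
6: □◇◇¬q is F. ✓
8: □◇◇¬q is T. ✗
That's 3 of 5 worlds, so 3/5.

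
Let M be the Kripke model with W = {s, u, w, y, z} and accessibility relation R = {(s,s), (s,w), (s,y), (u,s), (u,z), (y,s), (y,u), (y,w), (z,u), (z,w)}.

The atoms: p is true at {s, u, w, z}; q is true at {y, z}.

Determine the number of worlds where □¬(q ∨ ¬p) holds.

s: successors {s, w, y}; ¬(q ∨ ¬p) there: s:T, w:T, y:F. ✗
u: successors {s, z}; ¬(q ∨ ¬p) there: s:T, z:F. ✗
w: no successors, so □¬(q ∨ ¬p) holds vacuously. ✓
y: successors {s, u, w}; ¬(q ∨ ¬p) there: s:T, u:T, w:T. ✓
z: successors {u, w}; ¬(q ∨ ¬p) there: u:T, w:T. ✓
Satisfying worlds: {w, y, z}.

3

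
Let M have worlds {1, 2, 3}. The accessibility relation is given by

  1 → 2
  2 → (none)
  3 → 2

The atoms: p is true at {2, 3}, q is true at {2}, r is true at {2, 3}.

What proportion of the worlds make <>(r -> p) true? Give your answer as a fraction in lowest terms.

1: successors {2}; r -> p there: 2:T. ✓
2: no successors, so <>(r -> p) fails. ✗
3: successors {2}; r -> p there: 2:T. ✓
That's 2 of 3 worlds, so 2/3.

2/3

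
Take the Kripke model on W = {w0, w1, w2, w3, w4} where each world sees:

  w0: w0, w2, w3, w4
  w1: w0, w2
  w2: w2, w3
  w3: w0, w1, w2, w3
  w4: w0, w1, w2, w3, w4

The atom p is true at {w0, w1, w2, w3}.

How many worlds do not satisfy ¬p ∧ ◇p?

4

w0: ¬p is F, ◇p is T. ✗
w1: ¬p is F, ◇p is T. ✗
w2: ¬p is F, ◇p is T. ✗
w3: ¬p is F, ◇p is T. ✗
w4: ¬p is T, ◇p is T. ✓
Satisfying worlds: {w4}.
So ¬p ∧ ◇p fails at the other 4 worlds.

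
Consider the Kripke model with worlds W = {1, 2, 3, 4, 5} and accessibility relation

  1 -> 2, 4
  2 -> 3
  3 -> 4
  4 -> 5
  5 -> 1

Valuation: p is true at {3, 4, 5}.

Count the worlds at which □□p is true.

1: successors {2, 4}; □p there: 2:T, 4:T. ✓
2: successors {3}; □p there: 3:T. ✓
3: successors {4}; □p there: 4:T. ✓
4: successors {5}; □p there: 5:F. ✗
5: successors {1}; □p there: 1:F. ✗
Satisfying worlds: {1, 2, 3}.

3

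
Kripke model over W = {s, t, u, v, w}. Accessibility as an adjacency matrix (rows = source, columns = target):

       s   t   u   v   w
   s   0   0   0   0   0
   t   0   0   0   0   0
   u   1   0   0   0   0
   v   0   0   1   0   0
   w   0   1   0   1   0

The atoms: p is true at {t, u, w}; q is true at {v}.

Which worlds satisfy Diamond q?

s: no successors, so Diamond q fails. ✗
t: no successors, so Diamond q fails. ✗
u: successors {s}; q there: s:F. ✗
v: successors {u}; q there: u:F. ✗
w: successors {t, v}; q there: t:F, v:T. ✓

{w}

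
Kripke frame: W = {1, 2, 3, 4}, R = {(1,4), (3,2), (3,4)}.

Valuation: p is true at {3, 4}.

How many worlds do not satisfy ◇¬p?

3

1: successors {4}; ¬p there: 4:F. ✗
2: no successors, so ◇¬p fails. ✗
3: successors {2, 4}; ¬p there: 2:T, 4:F. ✓
4: no successors, so ◇¬p fails. ✗
Satisfying worlds: {3}.
So ◇¬p fails at the other 3 worlds.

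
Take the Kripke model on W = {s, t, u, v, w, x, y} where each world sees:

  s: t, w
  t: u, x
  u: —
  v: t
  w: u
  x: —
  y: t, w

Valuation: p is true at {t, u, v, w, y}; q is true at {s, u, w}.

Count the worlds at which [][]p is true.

s: successors {t, w}; []p there: t:F, w:T. ✗
t: successors {u, x}; []p there: u:T, x:T. ✓
u: no successors, so [][]p holds vacuously. ✓
v: successors {t}; []p there: t:F. ✗
w: successors {u}; []p there: u:T. ✓
x: no successors, so [][]p holds vacuously. ✓
y: successors {t, w}; []p there: t:F, w:T. ✗
Satisfying worlds: {t, u, w, x}.

4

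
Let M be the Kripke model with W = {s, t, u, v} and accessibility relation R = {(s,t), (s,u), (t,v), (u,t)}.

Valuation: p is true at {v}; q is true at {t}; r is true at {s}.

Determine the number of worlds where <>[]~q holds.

s: successors {t, u}; []~q there: t:T, u:F. ✓
t: successors {v}; []~q there: v:T. ✓
u: successors {t}; []~q there: t:T. ✓
v: no successors, so <>[]~q fails. ✗
Satisfying worlds: {s, t, u}.

3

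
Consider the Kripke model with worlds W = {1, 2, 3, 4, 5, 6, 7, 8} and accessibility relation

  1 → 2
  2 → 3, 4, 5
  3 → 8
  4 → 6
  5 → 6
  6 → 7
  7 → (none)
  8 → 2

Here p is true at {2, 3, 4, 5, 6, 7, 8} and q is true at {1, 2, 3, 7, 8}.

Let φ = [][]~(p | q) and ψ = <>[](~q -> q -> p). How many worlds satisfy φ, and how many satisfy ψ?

2 and 7

For [][]~(p | q):
1: successors {2}; []~(p | q) there: 2:F. ✗
2: successors {3, 4, 5}; []~(p | q) there: 3:F, 4:F, 5:F. ✗
3: successors {8}; []~(p | q) there: 8:F. ✗
4: successors {6}; []~(p | q) there: 6:F. ✗
5: successors {6}; []~(p | q) there: 6:F. ✗
6: successors {7}; []~(p | q) there: 7:T. ✓
7: no successors, so [][]~(p | q) holds vacuously. ✓
8: successors {2}; []~(p | q) there: 2:F. ✗
— 2 worlds.
For <>[](~q -> q -> p):
1: successors {2}; [](~q -> q -> p) there: 2:T. ✓
2: successors {3, 4, 5}; [](~q -> q -> p) there: 3:T, 4:T, 5:T. ✓
3: successors {8}; [](~q -> q -> p) there: 8:T. ✓
4: successors {6}; [](~q -> q -> p) there: 6:T. ✓
5: successors {6}; [](~q -> q -> p) there: 6:T. ✓
6: successors {7}; [](~q -> q -> p) there: 7:T. ✓
7: no successors, so <>[](~q -> q -> p) fails. ✗
8: successors {2}; [](~q -> q -> p) there: 2:T. ✓
— 7 worlds.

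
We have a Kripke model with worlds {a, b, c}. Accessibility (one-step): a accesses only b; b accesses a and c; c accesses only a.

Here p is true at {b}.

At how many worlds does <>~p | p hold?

a: <>~p is F, p is F. ✗
b: <>~p is T, p is T. ✓
c: <>~p is T, p is F. ✓
Satisfying worlds: {b, c}.

2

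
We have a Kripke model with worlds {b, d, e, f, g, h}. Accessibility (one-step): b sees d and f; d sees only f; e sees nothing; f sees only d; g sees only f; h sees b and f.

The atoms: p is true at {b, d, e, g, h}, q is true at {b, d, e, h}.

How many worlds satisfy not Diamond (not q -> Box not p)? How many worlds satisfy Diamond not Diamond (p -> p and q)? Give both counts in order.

For not Diamond (not q -> Box not p):
b: Diamond (not q -> Box not p) is T. ✗
d: Diamond (not q -> Box not p) is F. ✓
e: Diamond (not q -> Box not p) is F. ✓
f: Diamond (not q -> Box not p) is T. ✗
g: Diamond (not q -> Box not p) is F. ✓
h: Diamond (not q -> Box not p) is T. ✗
— 3 worlds.
For Diamond not Diamond (p -> p and q):
b: successors {d, f}; not Diamond (p -> p and q) there: d:F, f:F. ✗
d: successors {f}; not Diamond (p -> p and q) there: f:F. ✗
e: no successors, so Diamond not Diamond (p -> p and q) fails. ✗
f: successors {d}; not Diamond (p -> p and q) there: d:F. ✗
g: successors {f}; not Diamond (p -> p and q) there: f:F. ✗
h: successors {b, f}; not Diamond (p -> p and q) there: b:F, f:F. ✗
— 0 worlds.

3 and 0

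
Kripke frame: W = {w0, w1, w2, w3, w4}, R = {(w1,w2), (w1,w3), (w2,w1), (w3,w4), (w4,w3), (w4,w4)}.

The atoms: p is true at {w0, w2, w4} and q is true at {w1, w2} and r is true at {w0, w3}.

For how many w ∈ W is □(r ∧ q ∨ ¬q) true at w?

w0: no successors, so □(r ∧ q ∨ ¬q) holds vacuously. ✓
w1: successors {w2, w3}; r ∧ q ∨ ¬q there: w2:F, w3:T. ✗
w2: successors {w1}; r ∧ q ∨ ¬q there: w1:F. ✗
w3: successors {w4}; r ∧ q ∨ ¬q there: w4:T. ✓
w4: successors {w3, w4}; r ∧ q ∨ ¬q there: w3:T, w4:T. ✓
Satisfying worlds: {w0, w3, w4}.

3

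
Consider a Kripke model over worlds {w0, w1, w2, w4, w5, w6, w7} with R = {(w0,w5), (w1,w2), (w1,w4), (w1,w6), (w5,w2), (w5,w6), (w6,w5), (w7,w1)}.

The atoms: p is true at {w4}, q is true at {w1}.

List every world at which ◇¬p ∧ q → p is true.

{w0, w2, w4, w5, w6, w7}

w0: ◇¬p ∧ q is F, p is F. ✓
w1: ◇¬p ∧ q is T, p is F. ✗
w2: ◇¬p ∧ q is F, p is F. ✓
w4: ◇¬p ∧ q is F, p is T. ✓
w5: ◇¬p ∧ q is F, p is F. ✓
w6: ◇¬p ∧ q is F, p is F. ✓
w7: ◇¬p ∧ q is F, p is F. ✓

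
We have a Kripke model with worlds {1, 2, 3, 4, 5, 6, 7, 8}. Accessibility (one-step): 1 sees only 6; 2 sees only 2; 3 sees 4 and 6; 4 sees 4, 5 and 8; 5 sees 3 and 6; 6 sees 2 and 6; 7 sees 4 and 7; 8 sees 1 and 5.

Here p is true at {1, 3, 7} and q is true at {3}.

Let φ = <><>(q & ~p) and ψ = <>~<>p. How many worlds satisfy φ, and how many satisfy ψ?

0 and 8

For <><>(q & ~p):
1: successors {6}; <>(q & ~p) there: 6:F. ✗
2: successors {2}; <>(q & ~p) there: 2:F. ✗
3: successors {4, 6}; <>(q & ~p) there: 4:F, 6:F. ✗
4: successors {4, 5, 8}; <>(q & ~p) there: 4:F, 5:F, 8:F. ✗
5: successors {3, 6}; <>(q & ~p) there: 3:F, 6:F. ✗
6: successors {2, 6}; <>(q & ~p) there: 2:F, 6:F. ✗
7: successors {4, 7}; <>(q & ~p) there: 4:F, 7:F. ✗
8: successors {1, 5}; <>(q & ~p) there: 1:F, 5:F. ✗
— 0 worlds.
For <>~<>p:
1: successors {6}; ~<>p there: 6:T. ✓
2: successors {2}; ~<>p there: 2:T. ✓
3: successors {4, 6}; ~<>p there: 4:T, 6:T. ✓
4: successors {4, 5, 8}; ~<>p there: 4:T, 5:F, 8:F. ✓
5: successors {3, 6}; ~<>p there: 3:T, 6:T. ✓
6: successors {2, 6}; ~<>p there: 2:T, 6:T. ✓
7: successors {4, 7}; ~<>p there: 4:T, 7:F. ✓
8: successors {1, 5}; ~<>p there: 1:T, 5:F. ✓
— 8 worlds.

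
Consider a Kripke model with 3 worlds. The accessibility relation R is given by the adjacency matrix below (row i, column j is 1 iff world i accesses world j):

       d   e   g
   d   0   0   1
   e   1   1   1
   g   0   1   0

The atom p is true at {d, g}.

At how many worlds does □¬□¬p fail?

d: successors {g}; ¬□¬p there: g:F. ✗
e: successors {d, e, g}; ¬□¬p there: d:T, e:T, g:F. ✗
g: successors {e}; ¬□¬p there: e:T. ✓
Satisfying worlds: {g}.
So □¬□¬p fails at the other 2 worlds.

2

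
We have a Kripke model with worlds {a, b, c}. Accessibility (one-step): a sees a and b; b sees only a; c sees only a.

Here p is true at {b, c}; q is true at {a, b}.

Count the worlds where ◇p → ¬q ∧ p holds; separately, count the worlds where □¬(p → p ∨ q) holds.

For ◇p → ¬q ∧ p:
a: ◇p is T, ¬q ∧ p is F. ✗
b: ◇p is F, ¬q ∧ p is F. ✓
c: ◇p is F, ¬q ∧ p is T. ✓
— 2 worlds.
For □¬(p → p ∨ q):
a: successors {a, b}; ¬(p → p ∨ q) there: a:F, b:F. ✗
b: successors {a}; ¬(p → p ∨ q) there: a:F. ✗
c: successors {a}; ¬(p → p ∨ q) there: a:F. ✗
— 0 worlds.

2 and 0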